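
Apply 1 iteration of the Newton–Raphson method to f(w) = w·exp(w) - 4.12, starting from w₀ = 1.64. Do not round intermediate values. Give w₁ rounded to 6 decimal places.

1.321514

f'(w) = (w + 1)·exp(w)
w_0 = 1.640000: f = 4.334478, f' = 13.609648 → w_1 = 1.640000 - (4.334478)/(13.609648) = 1.321514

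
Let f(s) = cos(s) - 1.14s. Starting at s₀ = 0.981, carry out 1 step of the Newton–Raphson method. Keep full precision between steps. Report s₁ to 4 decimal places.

0.6958

f'(s) = -sin(s) - 1.14
s_0 = 0.981000: f = -0.562148, f' = -1.971054 → s_1 = 0.981000 - (-0.562148)/(-1.971054) = 0.695798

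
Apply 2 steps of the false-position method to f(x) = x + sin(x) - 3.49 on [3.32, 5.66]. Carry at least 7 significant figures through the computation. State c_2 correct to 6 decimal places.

False-position update: c = (a·f(b) − b·f(a))/(f(b) − f(a)); replace the endpoint whose sign matches f(c).
f(3.320000) = -0.347462, f(5.660000) = 1.586375
step 1: c = 3.740440, f(c) = -0.313251 < 0 → new bracket [3.740440, 5.660000]
step 2: c = 4.056978, f(c) = -0.225820 < 0 → new bracket [4.056978, 5.660000]

4.056978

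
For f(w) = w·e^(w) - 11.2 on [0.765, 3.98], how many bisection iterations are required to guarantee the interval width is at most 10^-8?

29

Initial width b − a = 3.98 − 0.765 = 3.215000.
After n steps the width is (b−a)/2^n; need (b−a)/2^n ≤ 10^-8.
So n ≥ log₂(3.215000/10^-8) = log₂(321500000.0000) ≈ 28.2602.
Hence n = 29.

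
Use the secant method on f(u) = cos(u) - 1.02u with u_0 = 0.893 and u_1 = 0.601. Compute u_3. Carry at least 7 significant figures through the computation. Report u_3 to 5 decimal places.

0.73048

f(u_0) = -0.283782, f(u_1) = 0.211751
u_2 = 0.601000 - (0.211751)·(0.601000 - 0.893000)/(0.211751 - (-0.283782)) = 0.725777; f(u_2) = 0.007691
u_3 = 0.725777 - (0.007691)·(0.725777 - 0.601000)/(0.007691 - (0.211751)) = 0.730480; f(u_3) = -0.000236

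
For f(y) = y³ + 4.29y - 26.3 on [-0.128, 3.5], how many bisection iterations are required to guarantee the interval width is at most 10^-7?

26

Initial width b − a = 3.5 − -0.128 = 3.628000.
After n steps the width is (b−a)/2^n; need (b−a)/2^n ≤ 10^-7.
So n ≥ log₂(3.628000/10^-7) = log₂(36280000.0000) ≈ 25.1127.
Hence n = 26.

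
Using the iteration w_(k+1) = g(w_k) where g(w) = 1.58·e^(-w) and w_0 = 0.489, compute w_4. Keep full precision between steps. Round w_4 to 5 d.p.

0.66362

w_1 = g(0.489000) = 0.968918
w_2 = g(0.968918) = 0.599600
w_3 = g(0.599600) = 0.867470
w_4 = g(0.867470) = 0.663620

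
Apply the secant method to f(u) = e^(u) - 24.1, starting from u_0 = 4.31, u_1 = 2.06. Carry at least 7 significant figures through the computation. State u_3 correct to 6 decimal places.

f(u_0) = 50.340489, f(u_1) = -16.254030
u_2 = 2.060000 - (-16.254030)·(2.060000 - 4.310000)/(-16.254030 - (50.340489)) = 2.609168; f(u_2) = -10.512261
u_3 = 2.609168 - (-10.512261)·(2.609168 - 2.060000)/(-10.512261 - (-16.254030)) = 3.614606; f(u_3) = 13.036723

3.614606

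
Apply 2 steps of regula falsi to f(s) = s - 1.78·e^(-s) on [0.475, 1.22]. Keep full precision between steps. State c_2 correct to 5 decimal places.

0.80213

False-position update: c = (a·f(b) − b·f(a))/(f(b) − f(a)); replace the endpoint whose sign matches f(c).
f(0.475000) = -0.631955, f(1.220000) = 0.694490
step 1: c = 0.829939, f(c) = 0.053723 > 0 → new bracket [0.475000, 0.829939]
step 2: c = 0.802129, f(c) = 0.004024 > 0 → new bracket [0.475000, 0.802129]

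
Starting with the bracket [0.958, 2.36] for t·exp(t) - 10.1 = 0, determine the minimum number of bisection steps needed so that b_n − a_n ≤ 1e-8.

28

Initial width b − a = 2.36 − 0.958 = 1.402000.
After n steps the width is (b−a)/2^n; need (b−a)/2^n ≤ 1e-8.
So n ≥ log₂(1.402000/1e-8) = log₂(140200000.0000) ≈ 27.0629.
Hence n = 28.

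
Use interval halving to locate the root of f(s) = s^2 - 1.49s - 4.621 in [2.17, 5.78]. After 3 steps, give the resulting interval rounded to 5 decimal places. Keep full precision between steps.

[2.62125, 3.07250]

f(2.170000) = -3.145400, f(5.780000) = 20.175200 (opposite signs)
step 1: m = 3.975000, f(m) = 5.256875 > 0 → root in [2.170000, 3.975000]
step 2: m = 3.072500, f(m) = 0.241231 > 0 → root in [2.170000, 3.072500]
step 3: m = 2.621250, f(m) = -1.655711 < 0 → root in [2.621250, 3.072500]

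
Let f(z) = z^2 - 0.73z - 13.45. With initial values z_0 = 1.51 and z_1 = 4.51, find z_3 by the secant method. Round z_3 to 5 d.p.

f(z_0) = -12.272200, f(z_1) = 3.597800
z_2 = 4.510000 - (3.597800)·(4.510000 - 1.510000)/(3.597800 - (-12.272200)) = 3.829887; f(z_2) = -1.577786
z_3 = 3.829887 - (-1.577786)·(3.829887 - 4.510000)/(-1.577786 - (3.597800)) = 4.037220; f(z_3) = -0.098023

4.03722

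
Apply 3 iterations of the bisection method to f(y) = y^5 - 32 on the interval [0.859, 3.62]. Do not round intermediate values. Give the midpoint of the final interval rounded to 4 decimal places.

f(0.859000) = -31.532302, f(3.620000) = 589.645584 (opposite signs)
step 1: m = 2.239500, f(m) = 24.332021 > 0 → root in [0.859000, 2.239500]
step 2: m = 1.549250, f(m) = -23.075014 < 0 → root in [1.549250, 2.239500]
step 3: m = 1.894375, f(m) = -7.603374 < 0 → root in [1.894375, 2.239500]
Midpoint of [1.894375, 2.239500] = 2.066937

2.0669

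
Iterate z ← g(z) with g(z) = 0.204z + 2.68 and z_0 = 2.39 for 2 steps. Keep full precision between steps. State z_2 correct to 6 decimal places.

3.326182

z_1 = g(2.390000) = 3.167560
z_2 = g(3.167560) = 3.326182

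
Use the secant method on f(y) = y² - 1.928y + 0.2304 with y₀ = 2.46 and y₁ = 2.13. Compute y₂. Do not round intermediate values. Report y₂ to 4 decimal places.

f(y_0) = 1.539120, f(y_1) = 0.660660
y_2 = 2.130000 - (0.660660)·(2.130000 - 2.460000)/(0.660660 - (1.539120)) = 1.881818; f(y_2) = 0.143494

1.8818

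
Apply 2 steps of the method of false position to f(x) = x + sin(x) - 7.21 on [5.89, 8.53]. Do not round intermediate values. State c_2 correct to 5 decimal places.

6.77504

f(5.890000) = -1.703133, f(8.530000) = 2.100070
step 1: c = 7.072233, f(c) = 0.571915 > 0 → new bracket [5.890000, 7.072233]
step 2: c = 6.775036, f(c) = 0.037294 > 0 → new bracket [5.890000, 6.775036]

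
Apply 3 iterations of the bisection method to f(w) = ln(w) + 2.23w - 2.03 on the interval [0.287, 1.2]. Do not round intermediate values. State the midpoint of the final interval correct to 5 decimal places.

0.91469

f(0.287000) = -2.638263, f(1.200000) = 0.828322 (opposite signs)
step 1: m = 0.743500, f(m) = -0.668382 < 0 → root in [0.743500, 1.200000]
step 2: m = 0.971750, f(m) = 0.108346 > 0 → root in [0.743500, 0.971750]
step 3: m = 0.857625, f(m) = -0.271085 < 0 → root in [0.857625, 0.971750]
Midpoint of [0.857625, 0.971750] = 0.914687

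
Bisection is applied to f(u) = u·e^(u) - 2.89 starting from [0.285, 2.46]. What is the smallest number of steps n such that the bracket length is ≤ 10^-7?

25

Initial width b − a = 2.46 − 0.285 = 2.175000.
After n steps the width is (b−a)/2^n; need (b−a)/2^n ≤ 10^-7.
So n ≥ log₂(2.175000/10^-7) = log₂(21750000.0000) ≈ 24.3745.
Hence n = 25.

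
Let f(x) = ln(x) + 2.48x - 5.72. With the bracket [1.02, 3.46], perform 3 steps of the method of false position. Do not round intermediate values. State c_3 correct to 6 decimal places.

2.022668

f(1.020000) = -3.170597, f(3.460000) = 4.102069
step 1: c = 2.083744, f(c) = 0.181853 > 0 → new bracket [1.020000, 2.083744]
step 2: c = 2.026042, f(c) = 0.010668 > 0 → new bracket [1.020000, 2.026042]
step 3: c = 2.022668, f(c) = 0.000635 > 0 → new bracket [1.020000, 2.022668]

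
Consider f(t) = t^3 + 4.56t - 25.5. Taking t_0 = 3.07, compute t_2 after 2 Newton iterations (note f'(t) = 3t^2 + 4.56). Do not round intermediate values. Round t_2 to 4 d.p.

2.4367

t_0 = 3.070000: f = 17.433643, f' = 32.834700 → t_1 = 3.070000 - (17.433643)/(32.834700) = 2.539048
t_1 = 2.539048: f = 2.446709, f' = 23.900297 → t_2 = 2.539048 - (2.446709)/(23.900297) = 2.436677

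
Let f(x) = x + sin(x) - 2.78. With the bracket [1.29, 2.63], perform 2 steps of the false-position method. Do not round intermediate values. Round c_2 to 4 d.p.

1.8937

f(1.290000) = -0.529165, f(2.630000) = 0.339567
step 1: c = 2.106226, f(c) = 0.186275 > 0 → new bracket [1.290000, 2.106226]
step 2: c = 1.893709, f(c) = 0.062024 > 0 → new bracket [1.290000, 1.893709]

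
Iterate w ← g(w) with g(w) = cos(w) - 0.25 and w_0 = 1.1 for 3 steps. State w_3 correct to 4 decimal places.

w_1 = g(1.100000) = 0.203596
w_2 = g(0.203596) = 0.729346
w_3 = g(0.729346) = 0.495611

0.4956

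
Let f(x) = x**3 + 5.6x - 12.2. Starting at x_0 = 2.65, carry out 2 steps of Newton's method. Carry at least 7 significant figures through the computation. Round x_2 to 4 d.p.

1.5676

f'(x) = 3x**2 + 5.6
x_0 = 2.650000: f = 21.249625, f' = 26.667500 → x_1 = 2.650000 - (21.249625)/(26.667500) = 1.853164
x_1 = 1.853164: f = 4.541885, f' = 15.902650 → x_2 = 1.853164 - (4.541885)/(15.902650) = 1.567558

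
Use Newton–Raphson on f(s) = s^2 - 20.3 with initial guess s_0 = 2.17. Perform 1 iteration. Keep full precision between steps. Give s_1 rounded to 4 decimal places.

f'(s) = 2s
s_0 = 2.170000: f = -15.591100, f' = 4.340000 → s_1 = 2.170000 - (-15.591100)/(4.340000) = 5.762419

5.7624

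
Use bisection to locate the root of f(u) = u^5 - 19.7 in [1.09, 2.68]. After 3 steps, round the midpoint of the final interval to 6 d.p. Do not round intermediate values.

1.785625

f(1.090000) = -18.161376, f(2.680000) = 118.552811 (opposite signs)
step 1: m = 1.885000, f(m) = 4.098894 > 0 → root in [1.090000, 1.885000]
step 2: m = 1.487500, f(m) = -12.417427 < 0 → root in [1.487500, 1.885000]
step 3: m = 1.686250, f(m) = -6.066423 < 0 → root in [1.686250, 1.885000]
Midpoint of [1.686250, 1.885000] = 1.785625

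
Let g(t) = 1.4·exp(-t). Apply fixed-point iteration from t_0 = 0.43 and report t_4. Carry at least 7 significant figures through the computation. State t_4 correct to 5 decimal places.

0.63083

t_1 = g(0.430000) = 0.910713
t_2 = g(0.910713) = 0.563132
t_3 = g(0.563132) = 0.797192
t_4 = g(0.797192) = 0.630830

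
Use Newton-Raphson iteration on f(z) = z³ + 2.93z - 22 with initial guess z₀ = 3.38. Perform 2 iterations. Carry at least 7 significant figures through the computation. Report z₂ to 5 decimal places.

f'(z) = 3z² + 2.93
z_0 = 3.380000: f = 26.517872, f' = 37.203200 → z_1 = 3.380000 - (26.517872)/(37.203200) = 2.667215
z_1 = 2.667215: f = 4.789610, f' = 24.272112 → z_2 = 2.667215 - (4.789610)/(24.272112) = 2.469886

2.46989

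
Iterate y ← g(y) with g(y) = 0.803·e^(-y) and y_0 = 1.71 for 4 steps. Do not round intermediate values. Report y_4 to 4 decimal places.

y_1 = g(1.710000) = 0.145235
y_2 = g(0.145235) = 0.694450
y_3 = g(0.694450) = 0.400977
y_4 = g(0.400977) = 0.537741

0.5377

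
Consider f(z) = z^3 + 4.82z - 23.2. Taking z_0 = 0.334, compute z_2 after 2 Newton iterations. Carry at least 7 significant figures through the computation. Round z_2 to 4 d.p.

Newton update: z ← z − f(z)/f'(z).
f'(z) = 3z^2 + 4.82
z_0 = 0.334000: f = -21.552860, f' = 5.154668 → z_1 = 0.334000 - (-21.552860)/(5.154668) = 4.515232
z_1 = 4.515232: f = 90.616866, f' = 65.981947 → z_2 = 4.515232 - (90.616866)/(65.981947) = 3.141873

3.1419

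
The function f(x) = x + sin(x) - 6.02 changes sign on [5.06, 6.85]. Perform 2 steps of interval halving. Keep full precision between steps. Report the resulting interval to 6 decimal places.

f(5.060000) = -1.900189, f(6.850000) = 1.366948 (opposite signs)
step 1: m = 5.955000, f(m) = -0.387326 < 0 → root in [5.955000, 6.850000]
step 2: m = 6.402500, f(m) = 0.501532 > 0 → root in [5.955000, 6.402500]

[5.955000, 6.402500]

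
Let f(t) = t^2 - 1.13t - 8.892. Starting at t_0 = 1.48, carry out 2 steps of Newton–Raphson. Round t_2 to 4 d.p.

4.1492

Newton update: t ← t − f(t)/f'(t).
f'(t) = 2t - 1.13
t_0 = 1.480000: f = -8.374000, f' = 1.830000 → t_1 = 1.480000 - (-8.374000)/(1.830000) = 6.055956
t_1 = 6.055956: f = 20.939376, f' = 10.981913 → t_2 = 6.055956 - (20.939376)/(10.981913) = 4.149241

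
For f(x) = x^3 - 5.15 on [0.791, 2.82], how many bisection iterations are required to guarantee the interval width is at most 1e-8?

Initial width b − a = 2.82 − 0.791 = 2.029000.
After n steps the width is (b−a)/2^n; need (b−a)/2^n ≤ 1e-8.
So n ≥ log₂(2.029000/1e-8) = log₂(202900000.0000) ≈ 27.5962.
Hence n = 28.

28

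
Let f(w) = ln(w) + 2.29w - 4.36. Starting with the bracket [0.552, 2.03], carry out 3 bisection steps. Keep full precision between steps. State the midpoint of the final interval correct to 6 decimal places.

f(0.552000) = -3.690127, f(2.030000) = 0.996736 (opposite signs)
step 1: m = 1.291000, f(m) = -1.148193 < 0 → root in [1.291000, 2.030000]
step 2: m = 1.660500, f(m) = -0.050336 < 0 → root in [1.660500, 2.030000]
step 3: m = 1.845250, f(m) = 0.478237 > 0 → root in [1.660500, 1.845250]
Midpoint of [1.660500, 1.845250] = 1.752875

1.752875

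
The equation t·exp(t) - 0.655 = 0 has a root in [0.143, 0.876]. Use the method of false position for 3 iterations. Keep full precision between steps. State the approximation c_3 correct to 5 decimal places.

0.41660

False-position update: c = (a·f(b) − b·f(a))/(f(b) − f(a)); replace the endpoint whose sign matches f(c).
f(0.143000) = -0.490017, f(0.876000) = 1.448517
step 1: c = 0.328285, f(c) = -0.199148 < 0 → new bracket [0.328285, 0.876000]
step 2: c = 0.394486, f(c) = -0.069732 < 0 → new bracket [0.394486, 0.876000]
step 3: c = 0.416602, f(c) = -0.023100 < 0 → new bracket [0.416602, 0.876000]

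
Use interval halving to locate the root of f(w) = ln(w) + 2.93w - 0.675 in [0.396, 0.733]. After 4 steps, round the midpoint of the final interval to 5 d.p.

f(0.396000) = -0.441061, f(0.733000) = 1.162080 (opposite signs)
step 1: m = 0.564500, f(m) = 0.407170 > 0 → root in [0.396000, 0.564500]
step 2: m = 0.480250, f(m) = -0.001316 < 0 → root in [0.480250, 0.564500]
step 3: m = 0.522375, f(m) = 0.206189 > 0 → root in [0.480250, 0.522375]
step 4: m = 0.501313, f(m) = 0.103320 > 0 → root in [0.480250, 0.501313]
Midpoint of [0.480250, 0.501313] = 0.490781

0.49078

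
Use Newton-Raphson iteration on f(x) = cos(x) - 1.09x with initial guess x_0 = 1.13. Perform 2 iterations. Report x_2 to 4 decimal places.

0.7012

f'(x) = -sin(x) - 1.09
x_0 = 1.130000: f = -0.805040, f' = -1.994412 → x_1 = 1.130000 - (-0.805040)/(-1.994412) = 0.726352
x_1 = 0.726352: f = -0.044122, f' = -1.754147 → x_2 = 0.726352 - (-0.044122)/(-1.754147) = 0.701199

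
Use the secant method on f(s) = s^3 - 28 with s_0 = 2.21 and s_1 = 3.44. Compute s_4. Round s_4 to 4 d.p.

f(s_0) = -17.206139, f(s_1) = 12.707584
s_2 = 3.440000 - (12.707584)·(3.440000 - 2.210000)/(12.707584 - (-17.206139)) = 2.917486; f(s_2) = -3.167154
s_3 = 2.917486 - (-3.167154)·(2.917486 - 3.440000)/(-3.167154 - (12.707584)) = 3.021733; f(s_3) = -0.408960
s_4 = 3.021733 - (-0.408960)·(3.021733 - 2.917486)/(-0.408960 - (-3.167154)) = 3.037189; f(s_4) = 0.016608

3.0372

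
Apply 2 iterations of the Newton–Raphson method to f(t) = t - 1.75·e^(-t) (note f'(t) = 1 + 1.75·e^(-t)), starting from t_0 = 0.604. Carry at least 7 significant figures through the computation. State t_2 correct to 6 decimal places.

t_0 = 0.604000: f = -0.352586, f' = 1.956586 → t_1 = 0.604000 - (-0.352586)/(1.956586) = 0.784205
t_1 = 0.784205: f = -0.014640, f' = 1.798844 → t_2 = 0.784205 - (-0.014640)/(1.798844) = 0.792343

0.792343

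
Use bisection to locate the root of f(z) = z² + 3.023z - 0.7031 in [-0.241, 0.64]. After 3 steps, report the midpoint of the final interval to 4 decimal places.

0.2546

f(-0.241000) = -1.373562, f(0.640000) = 1.641220 (opposite signs)
step 1: m = 0.199500, f(m) = -0.060211 < 0 → root in [0.199500, 0.640000]
step 2: m = 0.419750, f(m) = 0.741994 > 0 → root in [0.199500, 0.419750]
step 3: m = 0.309625, f(m) = 0.328764 > 0 → root in [0.199500, 0.309625]
Midpoint of [0.199500, 0.309625] = 0.254563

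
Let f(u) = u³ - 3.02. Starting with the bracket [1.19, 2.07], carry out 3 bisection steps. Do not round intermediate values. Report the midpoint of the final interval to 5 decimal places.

1.46500

f(1.190000) = -1.334841, f(2.070000) = 5.849743 (opposite signs)
step 1: m = 1.630000, f(m) = 1.310747 > 0 → root in [1.190000, 1.630000]
step 2: m = 1.410000, f(m) = -0.216779 < 0 → root in [1.410000, 1.630000]
step 3: m = 1.520000, f(m) = 0.491808 > 0 → root in [1.410000, 1.520000]
Midpoint of [1.410000, 1.520000] = 1.465000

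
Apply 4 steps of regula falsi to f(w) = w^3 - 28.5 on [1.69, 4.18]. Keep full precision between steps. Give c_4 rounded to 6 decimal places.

3.040476

f(1.690000) = -23.673191, f(4.180000) = 44.534632
step 1: c = 2.554215, f(c) = -11.836259 < 0 → new bracket [2.554215, 4.180000]
step 2: c = 2.895583, f(c) = -4.222268 < 0 → new bracket [2.895583, 4.180000]
step 3: c = 3.006812, f(c) = -1.315671 < 0 → new bracket [3.006812, 4.180000]
step 4: c = 3.040476, f(c) = -0.392335 < 0 → new bracket [3.040476, 4.180000]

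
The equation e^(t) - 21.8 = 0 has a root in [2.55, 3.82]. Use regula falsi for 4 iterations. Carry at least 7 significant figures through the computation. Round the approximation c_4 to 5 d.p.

f(2.550000) = -8.992896, f(3.820000) = 23.804208
step 1: c = 2.898231, f(c) = -3.657971 < 0 → new bracket [2.898231, 3.820000]
step 2: c = 3.021011, f(c) = -1.287978 < 0 → new bracket [3.021011, 3.820000]
step 3: c = 3.062023, f(c) = -0.429251 < 0 → new bracket [3.062023, 3.820000]
step 4: c = 3.075449, f(c) = -0.140389 < 0 → new bracket [3.075449, 3.820000]

3.07545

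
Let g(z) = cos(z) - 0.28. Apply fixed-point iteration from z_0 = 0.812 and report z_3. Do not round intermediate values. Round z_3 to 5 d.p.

z_1 = g(0.812000) = 0.408048
z_2 = g(0.408048) = 0.637897
z_3 = g(0.637897) = 0.523350

0.52335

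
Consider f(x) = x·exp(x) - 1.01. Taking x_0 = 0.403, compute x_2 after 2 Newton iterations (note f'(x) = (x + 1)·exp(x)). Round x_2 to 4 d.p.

0.5713

Newton update: x ← x − f(x)/f'(x).
x_0 = 0.403000: f = -0.406988, f' = 2.099319 → x_1 = 0.403000 - (-0.406988)/(2.099319) = 0.596867
x_1 = 0.596867: f = 0.074160, f' = 2.900579 → x_2 = 0.596867 - (0.074160)/(2.900579) = 0.571299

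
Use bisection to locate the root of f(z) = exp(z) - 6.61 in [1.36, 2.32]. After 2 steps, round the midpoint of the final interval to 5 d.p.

f(1.360000) = -2.713807, f(2.320000) = 3.565674 (opposite signs)
step 1: m = 1.840000, f(m) = -0.313462 < 0 → root in [1.840000, 2.320000]
step 2: m = 2.080000, f(m) = 1.394469 > 0 → root in [1.840000, 2.080000]
Midpoint of [1.840000, 2.080000] = 1.960000

1.96000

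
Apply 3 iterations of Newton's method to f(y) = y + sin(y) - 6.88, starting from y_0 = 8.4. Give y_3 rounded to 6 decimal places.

-102.873965

f'(y) = 1 + cos(y)
y_0 = 8.400000: f = 2.374599, f' = 0.480711 → y_1 = 8.400000 - (2.374599)/(0.480711) = 3.460240
y_1 = 3.460240: f = -3.733042, f' = 0.050340 → y_2 = 3.460240 - (-3.733042)/(0.050340) = 77.617114
y_2 = 77.617114: f = 71.534350, f' = 0.396332 → y_3 = 77.617114 - (71.534350)/(0.396332) = -102.873965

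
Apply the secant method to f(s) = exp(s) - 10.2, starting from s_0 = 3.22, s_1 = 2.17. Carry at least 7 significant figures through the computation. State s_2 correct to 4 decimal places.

Secant update: s_(k+1) = s_k − f(s_k)·(s_k − s_(k-1))/(f(s_k) − f(s_(k-1))).
f(s_0) = 14.828120, f(s_1) = -1.441716
s_2 = 2.170000 - (-1.441716)·(2.170000 - 3.220000)/(-1.441716 - (14.828120)) = 2.263043; f(s_2) = -0.587701

2.2630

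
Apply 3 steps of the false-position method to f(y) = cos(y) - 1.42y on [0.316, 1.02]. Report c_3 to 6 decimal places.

f(0.316000) = 0.501766, f(1.020000) = -0.925034
step 1: c = 0.563577, f(c) = 0.045070 > 0 → new bracket [0.563577, 1.020000]
step 2: c = 0.584782, f(c) = 0.003442 > 0 → new bracket [0.584782, 1.020000]
step 3: c = 0.586395, f(c) = 0.000259 > 0 → new bracket [0.586395, 1.020000]

0.586395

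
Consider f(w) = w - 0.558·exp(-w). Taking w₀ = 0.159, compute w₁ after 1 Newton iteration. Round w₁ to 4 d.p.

f'(w) = 1 + 0.558·exp(-w)
w_0 = 0.159000: f = -0.316972, f' = 1.475972 → w_1 = 0.159000 - (-0.316972)/(1.475972) = 0.373755

0.3738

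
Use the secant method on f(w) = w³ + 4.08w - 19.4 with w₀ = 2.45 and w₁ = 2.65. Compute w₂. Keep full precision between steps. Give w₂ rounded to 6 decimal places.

2.225310

f(w_0) = 5.302125, f(w_1) = 10.021625
w_2 = 2.650000 - (10.021625)·(2.650000 - 2.450000)/(10.021625 - (5.302125)) = 2.225310; f(w_2) = 0.699008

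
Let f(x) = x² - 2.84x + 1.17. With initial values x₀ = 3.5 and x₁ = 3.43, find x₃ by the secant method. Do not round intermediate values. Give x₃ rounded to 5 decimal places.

2.44403

f(x_0) = 3.480000, f(x_1) = 3.193700
x_2 = 3.430000 - (3.193700)·(3.430000 - 3.500000)/(3.193700 - (3.480000)) = 2.649144; f(x_2) = 0.664396
x_3 = 2.649144 - (0.664396)·(2.649144 - 3.430000)/(0.664396 - (3.193700)) = 2.444030; f(x_3) = 0.202237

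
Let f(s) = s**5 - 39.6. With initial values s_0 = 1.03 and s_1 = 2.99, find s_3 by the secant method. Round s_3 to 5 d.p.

f(s_0) = -38.440726, f(s_1) = 199.376910
s_2 = 2.990000 - (199.376910)·(2.990000 - 1.030000)/(199.376910 - (-38.440726)) = 1.346813; f(s_2) = -35.168638
s_3 = 1.346813 - (-35.168638)·(1.346813 - 2.990000)/(-35.168638 - (199.376910)) = 1.593199; f(s_3) = -29.335209

1.59320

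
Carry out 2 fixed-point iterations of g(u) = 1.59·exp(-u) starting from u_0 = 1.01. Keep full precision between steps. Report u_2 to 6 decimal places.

0.891033

u_1 = g(1.010000) = 0.579108
u_2 = g(0.579108) = 0.891033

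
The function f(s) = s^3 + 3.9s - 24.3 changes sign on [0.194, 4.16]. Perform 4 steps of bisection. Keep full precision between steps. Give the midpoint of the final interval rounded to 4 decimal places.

f(0.194000) = -23.536099, f(4.160000) = 63.915296 (opposite signs)
step 1: m = 2.177000, f(m) = -5.492181 < 0 → root in [2.177000, 4.160000]
step 2: m = 3.168500, f(m) = 19.866964 > 0 → root in [2.177000, 3.168500]
step 3: m = 2.672750, f(m) = 5.216762 > 0 → root in [2.177000, 2.672750]
step 4: m = 2.424875, f(m) = -0.584677 < 0 → root in [2.424875, 2.672750]
Midpoint of [2.424875, 2.672750] = 2.548812

2.5488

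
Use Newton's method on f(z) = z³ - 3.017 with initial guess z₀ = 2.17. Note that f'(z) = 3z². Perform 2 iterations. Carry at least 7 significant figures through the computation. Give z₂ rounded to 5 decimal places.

z_0 = 2.170000: f = 7.201313, f' = 14.126700 → z_1 = 2.170000 - (7.201313)/(14.126700) = 1.660234
z_1 = 1.660234: f = 1.559230, f' = 8.269130 → z_2 = 1.660234 - (1.559230)/(8.269130) = 1.471674

1.47167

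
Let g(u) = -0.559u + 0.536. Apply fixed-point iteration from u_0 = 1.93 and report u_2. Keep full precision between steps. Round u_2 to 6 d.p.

0.839464

u_1 = g(1.930000) = -0.542870
u_2 = g(-0.542870) = 0.839464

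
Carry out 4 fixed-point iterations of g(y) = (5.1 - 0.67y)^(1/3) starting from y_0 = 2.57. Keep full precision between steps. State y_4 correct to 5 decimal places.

1.59188

y_1 = g(2.570000) = 1.500459
y_2 = g(1.500459) = 1.599830
y_3 = g(1.599830) = 1.591111
y_4 = g(1.591111) = 1.591880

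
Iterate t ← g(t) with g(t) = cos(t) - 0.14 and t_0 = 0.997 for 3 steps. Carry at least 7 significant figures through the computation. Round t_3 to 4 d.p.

t_1 = g(0.997000) = 0.402824
t_2 = g(0.402824) = 0.779957
t_3 = g(0.779957) = 0.570943

0.5709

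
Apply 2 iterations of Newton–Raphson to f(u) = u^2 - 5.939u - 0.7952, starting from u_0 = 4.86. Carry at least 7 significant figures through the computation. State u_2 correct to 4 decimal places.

6.0915

f'(u) = 2u - 5.939
u_0 = 4.860000: f = -6.039140, f' = 3.781000 → u_1 = 4.860000 - (-6.039140)/(3.781000) = 6.457234
u_1 = 6.457234: f = 2.551155, f' = 6.975467 → u_2 = 6.457234 - (2.551155)/(6.975467) = 6.091501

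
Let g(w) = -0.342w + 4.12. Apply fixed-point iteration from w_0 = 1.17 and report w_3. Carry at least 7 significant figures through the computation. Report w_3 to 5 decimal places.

3.14605

w_1 = g(1.170000) = 3.719860
w_2 = g(3.719860) = 2.847808
w_3 = g(2.847808) = 3.146050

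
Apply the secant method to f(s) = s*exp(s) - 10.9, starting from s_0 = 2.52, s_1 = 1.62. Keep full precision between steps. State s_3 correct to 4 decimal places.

1.8105

Secant update: s_(k+1) = s_k − f(s_k)·(s_k − s_(k-1))/(f(s_k) − f(s_(k-1))).
f(s_0) = 20.420064, f(s_1) = -2.713994
s_2 = 1.620000 - (-2.713994)·(1.620000 - 2.520000)/(-2.713994 - (20.420064)) = 1.725584; f(s_2) = -1.209461
s_3 = 1.725584 - (-1.209461)·(1.725584 - 1.620000)/(-1.209461 - (-2.713994)) = 1.810461; f(s_3) = 0.167832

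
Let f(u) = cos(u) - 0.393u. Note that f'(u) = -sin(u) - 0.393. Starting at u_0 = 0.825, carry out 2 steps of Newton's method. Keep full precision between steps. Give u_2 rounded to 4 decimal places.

u_0 = 0.825000: f = 0.354332, f' = -1.127548 → u_1 = 0.825000 - (0.354332)/(-1.127548) = 1.139250
u_1 = 1.139250: f = -0.029449, f' = -1.301320 → u_2 = 1.139250 - (-0.029449)/(-1.301320) = 1.116620

1.1166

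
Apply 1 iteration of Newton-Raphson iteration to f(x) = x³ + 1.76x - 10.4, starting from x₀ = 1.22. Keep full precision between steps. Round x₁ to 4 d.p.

2.2540

f'(x) = 3x² + 1.76
x_0 = 1.220000: f = -6.436952, f' = 6.225200 → x_1 = 1.220000 - (-6.436952)/(6.225200) = 2.254015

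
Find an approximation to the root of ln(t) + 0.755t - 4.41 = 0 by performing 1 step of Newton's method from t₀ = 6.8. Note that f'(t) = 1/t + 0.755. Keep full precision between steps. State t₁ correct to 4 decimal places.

Newton update: t ← t − f(t)/f'(t).
t_0 = 6.800000: f = 2.640923, f' = 0.902059 → t_1 = 6.800000 - (2.640923)/(0.902059) = 3.872339

3.8723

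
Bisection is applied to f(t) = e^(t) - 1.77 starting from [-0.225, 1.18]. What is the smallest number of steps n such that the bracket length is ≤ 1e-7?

24

Initial width b − a = 1.18 − -0.225 = 1.405000.
After n steps the width is (b−a)/2^n; need (b−a)/2^n ≤ 1e-7.
So n ≥ log₂(1.405000/1e-7) = log₂(14050000.0000) ≈ 23.7441.
Hence n = 24.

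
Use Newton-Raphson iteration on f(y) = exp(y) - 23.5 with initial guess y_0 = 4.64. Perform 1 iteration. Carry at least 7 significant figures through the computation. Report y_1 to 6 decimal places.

3.866956

f'(y) = exp(y)
y_0 = 4.640000: f = 80.044348, f' = 103.544348 → y_1 = 4.640000 - (80.044348)/(103.544348) = 3.866956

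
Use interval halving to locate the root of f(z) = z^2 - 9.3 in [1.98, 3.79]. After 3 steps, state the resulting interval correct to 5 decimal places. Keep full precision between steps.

f(1.980000) = -5.379600, f(3.790000) = 5.064100 (opposite signs)
step 1: m = 2.885000, f(m) = -0.976775 < 0 → root in [2.885000, 3.790000]
step 2: m = 3.337500, f(m) = 1.838906 > 0 → root in [2.885000, 3.337500]
step 3: m = 3.111250, f(m) = 0.379877 > 0 → root in [2.885000, 3.111250]

[2.88500, 3.11125]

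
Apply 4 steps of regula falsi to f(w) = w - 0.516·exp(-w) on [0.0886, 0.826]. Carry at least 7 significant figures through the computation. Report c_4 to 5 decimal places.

0.36000

f(0.088600) = -0.383649, f(0.826000) = 0.600097
step 1: c = 0.376177, f(c) = 0.021953 > 0 → new bracket [0.088600, 0.376177]
step 2: c = 0.360612, f(c) = 0.000831 > 0 → new bracket [0.088600, 0.360612]
step 3: c = 0.360024, f(c) = 0.000032 > 0 → new bracket [0.088600, 0.360024]
step 4: c = 0.360002, f(c) = 0.000001 > 0 → new bracket [0.088600, 0.360002]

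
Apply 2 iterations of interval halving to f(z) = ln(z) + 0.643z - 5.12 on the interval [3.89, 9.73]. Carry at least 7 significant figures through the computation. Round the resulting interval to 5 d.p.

f(3.890000) = -1.260321, f(9.730000) = 3.411604 (opposite signs)
step 1: m = 6.810000, f(m) = 1.177222 > 0 → root in [3.890000, 6.810000]
step 2: m = 5.350000, f(m) = -0.002853 < 0 → root in [5.350000, 6.810000]

[5.35000, 6.81000]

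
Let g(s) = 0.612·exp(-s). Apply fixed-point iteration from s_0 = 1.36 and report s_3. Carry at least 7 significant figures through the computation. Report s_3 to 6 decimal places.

0.362743

s_1 = g(1.360000) = 0.157076
s_2 = g(0.157076) = 0.523039
s_3 = g(0.523039) = 0.362743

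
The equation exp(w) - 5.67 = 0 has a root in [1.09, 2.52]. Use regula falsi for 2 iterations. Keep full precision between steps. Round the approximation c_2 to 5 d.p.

False-position update: c = (a·f(b) − b·f(a))/(f(b) − f(a)); replace the endpoint whose sign matches f(c).
f(1.090000) = -2.695726, f(2.520000) = 6.758597
step 1: c = 1.497738, f(c) = -1.198436 < 0 → new bracket [1.497738, 2.520000]
step 2: c = 1.651705, f(c) = -0.454137 < 0 → new bracket [1.651705, 2.520000]

1.65170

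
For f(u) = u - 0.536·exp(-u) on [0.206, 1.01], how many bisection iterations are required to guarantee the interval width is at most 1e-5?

17

Initial width b − a = 1.01 − 0.206 = 0.804000.
After n steps the width is (b−a)/2^n; need (b−a)/2^n ≤ 1e-5.
So n ≥ log₂(0.804000/1e-5) = log₂(80400.0000) ≈ 16.2949.
Hence n = 17.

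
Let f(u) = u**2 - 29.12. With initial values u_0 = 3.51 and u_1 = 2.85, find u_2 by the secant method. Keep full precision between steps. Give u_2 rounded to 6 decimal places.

f(u_0) = -16.799900, f(u_1) = -20.997500
u_2 = 2.850000 - (-20.997500)·(2.850000 - 3.510000)/(-20.997500 - (-16.799900)) = 6.151494; f(u_2) = 8.720875

6.151494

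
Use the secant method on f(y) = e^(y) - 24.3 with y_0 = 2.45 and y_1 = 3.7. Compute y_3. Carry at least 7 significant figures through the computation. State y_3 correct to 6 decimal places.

f(y_0) = -12.711653, f(y_1) = 16.147304
y_2 = 3.700000 - (16.147304)·(3.700000 - 2.450000)/(16.147304 - (-12.711653)) = 3.000594; f(y_2) = -4.202530
y_3 = 3.000594 - (-4.202530)·(3.000594 - 3.700000)/(-4.202530 - (16.147304)) = 3.145031; f(y_3) = -1.079600

3.145031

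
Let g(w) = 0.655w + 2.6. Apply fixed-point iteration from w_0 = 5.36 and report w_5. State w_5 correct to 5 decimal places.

7.27386

w_1 = g(5.360000) = 6.110800
w_2 = g(6.110800) = 6.602574
w_3 = g(6.602574) = 6.924686
w_4 = g(6.924686) = 7.135669
w_5 = g(7.135669) = 7.273863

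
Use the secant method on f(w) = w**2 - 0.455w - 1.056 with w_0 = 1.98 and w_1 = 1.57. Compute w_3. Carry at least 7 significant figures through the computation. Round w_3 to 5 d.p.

Secant update: w_(k+1) = w_k − f(w_k)·(w_k − w_(k-1))/(f(w_k) − f(w_(k-1))).
f(w_0) = 1.963500, f(w_1) = 0.694550
w_2 = 1.570000 - (0.694550)·(1.570000 - 1.980000)/(0.694550 - (1.963500)) = 1.345590; f(w_2) = 0.142368
w_3 = 1.345590 - (0.142368)·(1.345590 - 1.570000)/(0.142368 - (0.694550)) = 1.287730; f(w_3) = 0.016332

1.28773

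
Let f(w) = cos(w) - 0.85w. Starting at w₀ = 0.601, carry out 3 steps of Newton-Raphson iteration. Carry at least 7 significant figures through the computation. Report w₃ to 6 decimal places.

0.810634

f'(w) = -sin(w) - 0.85
w_0 = 0.601000: f = 0.313921, f' = -1.415468 → w_1 = 0.601000 - (0.313921)/(-1.415468) = 0.822779
w_1 = 0.822779: f = -0.019175, f' = -1.583039 → w_2 = 0.822779 - (-0.019175)/(-1.583039) = 0.810666
w_2 = 0.810666: f = -0.000050, f' = -1.574746 → w_3 = 0.810666 - (-0.000050)/(-1.574746) = 0.810634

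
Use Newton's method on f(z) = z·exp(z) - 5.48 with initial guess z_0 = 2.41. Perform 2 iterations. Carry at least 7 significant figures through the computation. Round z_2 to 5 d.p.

f'(z) = (z + 1)·exp(z)
z_0 = 2.410000: f = 21.352846, f' = 37.966808 → z_1 = 2.410000 - (21.352846)/(37.966808) = 1.847592
z_1 = 1.847592: f = 6.242086, f' = 18.066608 → z_2 = 1.847592 - (6.242086)/(18.066608) = 1.502088

1.50209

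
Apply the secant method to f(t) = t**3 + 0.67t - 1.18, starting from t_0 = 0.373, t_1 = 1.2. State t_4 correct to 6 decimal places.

0.854997

f(t_0) = -0.878195, f(t_1) = 1.352000
t_2 = 1.200000 - (1.352000)·(1.200000 - 0.373000)/(1.352000 - (-0.878195)) = 0.698652; f(t_2) = -0.370881
t_3 = 0.698652 - (-0.370881)·(0.698652 - 1.200000)/(-0.370881 - (1.352000)) = 0.806576; f(t_3) = -0.114864
t_4 = 0.806576 - (-0.114864)·(0.806576 - 0.698652)/(-0.114864 - (-0.370881)) = 0.854997; f(t_4) = 0.017868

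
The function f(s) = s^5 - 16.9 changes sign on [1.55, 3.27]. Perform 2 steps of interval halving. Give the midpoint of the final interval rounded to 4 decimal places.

1.7650

f(1.550000) = -7.953390, f(3.270000) = 356.985621 (opposite signs)
step 1: m = 2.410000, f(m) = 64.399002 > 0 → root in [1.550000, 2.410000]
step 2: m = 1.980000, f(m) = 13.531682 > 0 → root in [1.550000, 1.980000]
Midpoint of [1.550000, 1.980000] = 1.765000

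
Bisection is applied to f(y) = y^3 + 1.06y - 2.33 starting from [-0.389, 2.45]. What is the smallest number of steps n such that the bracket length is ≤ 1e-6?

Initial width b − a = 2.45 − -0.389 = 2.839000.
After n steps the width is (b−a)/2^n; need (b−a)/2^n ≤ 1e-6.
So n ≥ log₂(2.839000/1e-6) = log₂(2839000.0000) ≈ 21.4370.
Hence n = 22.

22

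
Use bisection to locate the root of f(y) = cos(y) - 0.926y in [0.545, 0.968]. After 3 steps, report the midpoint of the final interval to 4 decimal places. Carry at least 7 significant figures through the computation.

0.7829

f(0.545000) = 0.350457, f(0.968000) = -0.329420 (opposite signs)
step 1: m = 0.756500, f(m) = 0.026724 > 0 → root in [0.756500, 0.968000]
step 2: m = 0.862250, f(m) = -0.147713 < 0 → root in [0.756500, 0.862250]
step 3: m = 0.809375, f(m) = -0.059530 < 0 → root in [0.756500, 0.809375]
Midpoint of [0.756500, 0.809375] = 0.782937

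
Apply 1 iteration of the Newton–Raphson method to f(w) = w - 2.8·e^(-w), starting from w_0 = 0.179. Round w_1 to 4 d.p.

Newton update: w ← w − f(w)/f'(w).
f'(w) = 1 + 2.8·e^(-w)
w_0 = 0.179000: f = -2.162097, f' = 3.341097 → w_1 = 0.179000 - (-2.162097)/(3.341097) = 0.826122

0.8261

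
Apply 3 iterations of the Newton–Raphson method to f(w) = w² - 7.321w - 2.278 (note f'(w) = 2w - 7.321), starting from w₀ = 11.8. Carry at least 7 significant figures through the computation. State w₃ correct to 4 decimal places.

7.6216

w_0 = 11.800000: f = 50.574200, f' = 16.279000 → w_1 = 11.800000 - (50.574200)/(16.279000) = 8.693286
w_1 = 8.693286: f = 9.651673, f' = 10.065572 → w_2 = 8.693286 - (9.651673)/(10.065572) = 7.734406
w_2 = 7.734406: f = 0.919450, f' = 8.147812 → w_3 = 7.734406 - (0.919450)/(8.147812) = 7.621560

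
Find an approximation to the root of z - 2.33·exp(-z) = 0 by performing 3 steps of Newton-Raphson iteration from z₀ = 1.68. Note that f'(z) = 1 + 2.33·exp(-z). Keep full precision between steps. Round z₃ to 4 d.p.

z_0 = 1.680000: f = 1.245749, f' = 1.434251 → z_1 = 1.680000 - (1.245749)/(1.434251) = 0.811429
z_1 = 0.811429: f = -0.223609, f' = 2.035039 → z_2 = 0.811429 - (-0.223609)/(2.035039) = 0.921309
z_2 = 0.921309: f = -0.006026, f' = 1.927335 → z_3 = 0.921309 - (-0.006026)/(1.927335) = 0.924435

0.9244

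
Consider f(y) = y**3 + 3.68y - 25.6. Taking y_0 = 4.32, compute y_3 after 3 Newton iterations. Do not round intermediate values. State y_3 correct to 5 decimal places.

2.53703

f'(y) = 3y**2 + 3.68
y_0 = 4.320000: f = 70.919168, f' = 59.667200 → y_1 = 4.320000 - (70.919168)/(59.667200) = 3.131421
y_1 = 3.131421: f = 16.629717, f' = 33.097397 → y_2 = 3.131421 - (16.629717)/(33.097397) = 2.628973
y_2 = 2.628973: f = 2.244773, f' = 24.414502 → y_3 = 2.628973 - (2.244773)/(24.414502) = 2.537029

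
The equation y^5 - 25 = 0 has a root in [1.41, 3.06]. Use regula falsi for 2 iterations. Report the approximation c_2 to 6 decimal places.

1.629391

f(1.410000) = -19.426916, f(3.060000) = 243.291635
step 1: c = 1.532010, f(c) = -16.560657 < 0 → new bracket [1.532010, 3.060000]
step 2: c = 1.629391, f(c) = -13.515123 < 0 → new bracket [1.629391, 3.060000]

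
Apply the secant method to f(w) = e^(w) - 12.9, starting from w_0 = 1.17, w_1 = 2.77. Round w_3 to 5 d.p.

2.53917

f(w_0) = -9.678007, f(w_1) = 3.058634
w_2 = 2.770000 - (3.058634)·(2.770000 - 1.170000)/(3.058634 - (-9.678007)) = 2.385769; f(w_2) = -2.032585
w_3 = 2.385769 - (-2.032585)·(2.385769 - 2.770000)/(-2.032585 - (3.058634)) = 2.539167; f(w_3) = -0.230889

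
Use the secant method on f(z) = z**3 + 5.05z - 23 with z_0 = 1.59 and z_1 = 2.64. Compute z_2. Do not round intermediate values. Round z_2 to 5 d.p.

2.17419

f(z_0) = -10.950821, f(z_1) = 8.731744
z_2 = 2.640000 - (8.731744)·(2.640000 - 1.590000)/(8.731744 - (-10.950821)) = 2.174190; f(z_2) = -1.742718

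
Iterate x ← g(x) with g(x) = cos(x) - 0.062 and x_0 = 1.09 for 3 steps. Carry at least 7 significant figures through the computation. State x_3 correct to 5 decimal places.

0.59129

x_1 = g(1.090000) = 0.400485
x_2 = g(0.400485) = 0.858872
x_3 = g(0.858872) = 0.591292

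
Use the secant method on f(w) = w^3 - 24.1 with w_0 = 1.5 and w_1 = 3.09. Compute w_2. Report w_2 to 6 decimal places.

2.761174

Secant update: w_(k+1) = w_k − f(w_k)·(w_k − w_(k-1))/(f(w_k) − f(w_(k-1))).
f(w_0) = -20.725000, f(w_1) = 5.403629
w_2 = 3.090000 - (5.403629)·(3.090000 - 1.500000)/(5.403629 - (-20.725000)) = 2.761174; f(w_2) = -3.048581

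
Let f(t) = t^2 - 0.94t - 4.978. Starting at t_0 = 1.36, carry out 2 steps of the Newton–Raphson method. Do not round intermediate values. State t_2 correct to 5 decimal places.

f'(t) = 2t - 0.94
t_0 = 1.360000: f = -4.406800, f' = 1.780000 → t_1 = 1.360000 - (-4.406800)/(1.780000) = 3.835730
t_1 = 3.835730: f = 6.129241, f' = 6.731461 → t_2 = 3.835730 - (6.129241)/(6.731461) = 2.925194

2.92519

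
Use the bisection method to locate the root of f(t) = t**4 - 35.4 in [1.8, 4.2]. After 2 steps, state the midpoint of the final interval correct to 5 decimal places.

2.70000

f(1.800000) = -24.902400, f(4.200000) = 275.769600 (opposite signs)
step 1: m = 3.000000, f(m) = 45.600000 > 0 → root in [1.800000, 3.000000]
step 2: m = 2.400000, f(m) = -2.222400 < 0 → root in [2.400000, 3.000000]
Midpoint of [2.400000, 3.000000] = 2.700000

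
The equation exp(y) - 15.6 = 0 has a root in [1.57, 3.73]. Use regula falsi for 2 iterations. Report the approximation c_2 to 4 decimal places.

False-position update: c = (a·f(b) − b·f(a))/(f(b) − f(a)); replace the endpoint whose sign matches f(c).
f(1.570000) = -10.793352, f(3.730000) = 26.079108
step 1: c = 2.202278, f(c) = -6.554405 < 0 → new bracket [2.202278, 3.730000]
step 2: c = 2.509119, f(c) = -3.305904 < 0 → new bracket [2.509119, 3.730000]

2.5091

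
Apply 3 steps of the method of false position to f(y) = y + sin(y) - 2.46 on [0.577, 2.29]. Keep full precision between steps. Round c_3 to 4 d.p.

1.4909

f(0.577000) = -1.337488, f(2.290000) = 0.582331
step 1: c = 1.770403, f(c) = 0.290547 > 0 → new bracket [0.577000, 1.770403]
step 2: c = 1.557422, f(c) = 0.097333 > 0 → new bracket [0.577000, 1.557422]
step 3: c = 1.490914, f(c) = 0.027725 > 0 → new bracket [0.577000, 1.490914]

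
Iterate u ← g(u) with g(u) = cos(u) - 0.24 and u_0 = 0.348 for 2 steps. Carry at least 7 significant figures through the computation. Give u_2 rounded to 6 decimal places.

u_1 = g(0.348000) = 0.700057
u_2 = g(0.700057) = 0.524806

0.524806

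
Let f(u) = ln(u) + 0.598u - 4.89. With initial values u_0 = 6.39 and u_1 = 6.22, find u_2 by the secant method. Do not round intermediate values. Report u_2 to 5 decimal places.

Secant update: u_(k+1) = u_k − f(u_k)·(u_k − u_(k-1))/(f(u_k) − f(u_(k-1))).
f(u_0) = 0.785954, f(u_1) = 0.657330
u_2 = 6.220000 - (0.657330)·(6.220000 - 6.390000)/(0.657330 - (0.785954)) = 5.351221; f(u_2) = -0.012645

5.35122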